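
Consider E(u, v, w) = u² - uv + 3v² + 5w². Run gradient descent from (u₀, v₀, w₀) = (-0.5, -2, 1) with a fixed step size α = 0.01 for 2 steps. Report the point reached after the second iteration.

(-0.51865, -1.777, 0.81)

∇E = (2u - v, -u + 6v, 10w)
(u₁, v₁, w₁) = (-0.5, -2, 1) − 0.01·(1, -11.5, 10) = (-0.51, -1.885, 0.9)
(u₂, v₂, w₂) = (-0.51, -1.885, 0.9) − 0.01·(0.865, -10.8, 9) = (-0.51865, -1.777, 0.81)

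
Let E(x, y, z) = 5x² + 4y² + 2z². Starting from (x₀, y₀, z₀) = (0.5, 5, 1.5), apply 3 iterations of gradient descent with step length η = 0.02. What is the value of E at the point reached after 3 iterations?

38.186080667648

∇E = (10x, 8y, 4z)
Step 1: at (0.5, 5, 1.5), ∇E = (5, 40, 6) → (0.5, 5, 1.5) − 0.02·(5, 40, 6) = (0.4, 4.2, 1.38)
Step 2: at (0.4, 4.2, 1.38), ∇E = (4, 33.6, 5.52) → (0.4, 4.2, 1.38) − 0.02·(4, 33.6, 5.52) = (0.32, 3.528, 1.2696)
Step 3: at (0.32, 3.528, 1.2696), ∇E = (3.2, 28.224, 5.0784) → (0.32, 3.528, 1.2696) − 0.02·(3.2, 28.224, 5.0784) = (0.256, 2.96352, 1.168032)
E(0.256, 2.96352, 1.168032) = 38.186080667648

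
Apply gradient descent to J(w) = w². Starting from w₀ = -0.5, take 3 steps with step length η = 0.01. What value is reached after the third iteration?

-0.470596

J′(w) = 2w
Step 1: J′(-0.5) = -1; w₁ = -0.5 − 0.01·(-1) = -0.49
Step 2: J′(-0.49) = -0.98; w₂ = -0.49 − 0.01·(-0.98) = -0.4802
Step 3: J′(-0.4802) = -0.9604; w₃ = -0.4802 − 0.01·(-0.9604) = -0.470596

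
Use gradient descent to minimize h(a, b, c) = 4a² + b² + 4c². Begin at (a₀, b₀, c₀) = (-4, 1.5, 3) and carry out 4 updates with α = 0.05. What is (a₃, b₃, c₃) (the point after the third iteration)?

(-0.864, 1.0935, 0.648)

∇h = (8a, 2b, 8c)
Step 1: at (-4, 1.5, 3), ∇h = (-32, 3, 24) → (-4, 1.5, 3) − 0.05·(-32, 3, 24) = (-2.4, 1.35, 1.8)
Step 2: at (-2.4, 1.35, 1.8), ∇h = (-19.2, 2.7, 14.4) → (-2.4, 1.35, 1.8) − 0.05·(-19.2, 2.7, 14.4) = (-1.44, 1.215, 1.08)
Step 3: at (-1.44, 1.215, 1.08), ∇h = (-11.52, 2.43, 8.64) → (-1.44, 1.215, 1.08) − 0.05·(-11.52, 2.43, 8.64) = (-0.864, 1.0935, 0.648)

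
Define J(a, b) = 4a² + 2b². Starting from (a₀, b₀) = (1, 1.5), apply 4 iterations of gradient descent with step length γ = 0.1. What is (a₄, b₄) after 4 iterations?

(0.0016, 0.1944)

∇J = (8a, 4b)
Step 1: at (1, 1.5), ∇J = (8, 6) → (1, 1.5) − 0.1·(8, 6) = (0.2, 0.9)
Step 2: at (0.2, 0.9), ∇J = (1.6, 3.6) → (0.2, 0.9) − 0.1·(1.6, 3.6) = (0.04, 0.54)
Step 3: at (0.04, 0.54), ∇J = (0.32, 2.16) → (0.04, 0.54) − 0.1·(0.32, 2.16) = (0.008, 0.324)
Step 4: at (0.008, 0.324), ∇J = (0.064, 1.296) → (0.008, 0.324) − 0.1·(0.064, 1.296) = (0.0016, 0.1944)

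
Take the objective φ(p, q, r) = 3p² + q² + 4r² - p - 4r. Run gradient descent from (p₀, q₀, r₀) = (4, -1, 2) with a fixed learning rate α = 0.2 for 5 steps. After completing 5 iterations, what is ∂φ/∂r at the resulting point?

-0.93312

∇φ = (6p - 1, 2q, 8r - 4)
(p₁, q₁, r₁) = (4, -1, 2) − 0.2·(23, -2, 12) = (-0.6, -0.6, -0.4)
(p₂, q₂, r₂) = (-0.6, -0.6, -0.4) − 0.2·(-4.6, -1.2, -7.2) = (0.32, -0.36, 1.04)
(p₃, q₃, r₃) = (0.32, -0.36, 1.04) − 0.2·(0.92, -0.72, 4.32) = (0.136, -0.216, 0.176)
(p₄, q₄, r₄) = (0.136, -0.216, 0.176) − 0.2·(-0.184, -0.432, -2.592) = (0.1728, -0.1296, 0.6944)
(p₅, q₅, r₅) = (0.1728, -0.1296, 0.6944) − 0.2·(0.0368, -0.2592, 1.5552) = (0.16544, -0.07776, 0.38336)
∂φ/∂r at (0.16544, -0.07776, 0.38336) = -0.93312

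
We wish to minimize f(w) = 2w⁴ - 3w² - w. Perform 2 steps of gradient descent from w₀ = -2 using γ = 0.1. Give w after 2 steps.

-23.3696

f′(w) = 8w³ - 6w - 1
Step 1: f′(-2) = -53; w₁ = -2 − 0.1·(-53) = 3.3
Step 2: f′(3.3) = 266.696; w₂ = 3.3 − 0.1·266.696 = -23.3696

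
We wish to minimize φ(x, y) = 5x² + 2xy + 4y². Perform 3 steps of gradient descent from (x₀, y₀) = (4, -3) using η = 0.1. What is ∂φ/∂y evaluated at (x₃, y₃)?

-0.928

∇φ = (10x + 2y, 2x + 8y)
Step 1: at (4, -3), ∇φ = (34, -16) → (4, -3) − 0.1·(34, -16) = (0.6, -1.4)
Step 2: at (0.6, -1.4), ∇φ = (3.2, -10) → (0.6, -1.4) − 0.1·(3.2, -10) = (0.28, -0.4)
Step 3: at (0.28, -0.4), ∇φ = (2, -2.64) → (0.28, -0.4) − 0.1·(2, -2.64) = (0.08, -0.136)
∂φ/∂y at (0.08, -0.136) = -0.928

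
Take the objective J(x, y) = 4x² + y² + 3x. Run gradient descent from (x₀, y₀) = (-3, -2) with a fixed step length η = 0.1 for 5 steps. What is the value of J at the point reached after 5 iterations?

∇J = (8x + 3, 2y)
(x₁, y₁) = (-3, -2) − 0.1·(-21, -4) = (-0.9, -1.6)
(x₂, y₂) = (-0.9, -1.6) − 0.1·(-4.2, -3.2) = (-0.48, -1.28)
(x₃, y₃) = (-0.48, -1.28) − 0.1·(-0.84, -2.56) = (-0.396, -1.024)
(x₄, y₄) = (-0.396, -1.024) − 0.1·(-0.168, -2.048) = (-0.3792, -0.8192)
(x₅, y₅) = (-0.3792, -0.8192) − 0.1·(-0.0336, -1.6384) = (-0.37584, -0.65536)
J(-0.37584, -0.65536) = -0.133000448

-0.133000448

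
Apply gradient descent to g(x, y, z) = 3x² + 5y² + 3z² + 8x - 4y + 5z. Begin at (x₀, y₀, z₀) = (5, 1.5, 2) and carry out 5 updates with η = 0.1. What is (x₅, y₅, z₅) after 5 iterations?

(-1.26848, 0.4, -0.80432)

∇g = (6x + 8, 10y - 4, 6z + 5)
(x₁, y₁, z₁) = (5, 1.5, 2) − 0.1·(38, 11, 17) = (1.2, 0.4, 0.3)
(x₂, y₂, z₂) = (1.2, 0.4, 0.3) − 0.1·(15.2, 0, 6.8) = (-0.32, 0.4, -0.38)
(x₃, y₃, z₃) = (-0.32, 0.4, -0.38) − 0.1·(6.08, 0, 2.72) = (-0.928, 0.4, -0.652)
(x₄, y₄, z₄) = (-0.928, 0.4, -0.652) − 0.1·(2.432, 0, 1.088) = (-1.1712, 0.4, -0.7608)
(x₅, y₅, z₅) = (-1.1712, 0.4, -0.7608) − 0.1·(0.9728, 0, 0.4352) = (-1.26848, 0.4, -0.80432)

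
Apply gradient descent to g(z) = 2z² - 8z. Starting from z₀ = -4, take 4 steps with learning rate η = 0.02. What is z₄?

-2.29835776

g′(z) = 4z - 8
z₁ = -4 − 0.02·(-24) = -3.52
z₂ = -3.52 − 0.02·(-22.08) = -3.0784
z₃ = -3.0784 − 0.02·(-20.3136) = -2.672128
z₄ = -2.672128 − 0.02·(-18.688512) = -2.29835776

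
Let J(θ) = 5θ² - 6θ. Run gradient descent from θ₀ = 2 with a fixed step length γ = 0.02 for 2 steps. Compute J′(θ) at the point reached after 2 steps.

J′(θ) = 10θ - 6
θ₁ = 2 − 0.02·14 = 1.72
θ₂ = 1.72 − 0.02·11.2 = 1.496
J′(θ) at (1.496) = 8.96

8.96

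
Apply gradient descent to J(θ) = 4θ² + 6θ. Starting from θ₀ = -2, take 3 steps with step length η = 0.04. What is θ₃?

J′(θ) = 8θ + 6
θ₁ = -2 − 0.04·(-10) = -1.6
θ₂ = -1.6 − 0.04·(-6.8) = -1.328
θ₃ = -1.328 − 0.04·(-4.624) = -1.14304

-1.14304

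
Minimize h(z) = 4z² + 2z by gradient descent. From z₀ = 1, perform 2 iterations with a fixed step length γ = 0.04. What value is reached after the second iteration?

h′(z) = 8z + 2
Step 1: h′(1) = 10; z₁ = 1 − 0.04·10 = 0.6
Step 2: h′(0.6) = 6.8; z₂ = 0.6 − 0.04·6.8 = 0.328

0.328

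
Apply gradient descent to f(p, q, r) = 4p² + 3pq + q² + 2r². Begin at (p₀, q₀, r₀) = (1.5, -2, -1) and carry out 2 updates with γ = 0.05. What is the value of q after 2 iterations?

∇f = (8p + 3q, 3p + 2q, 4r)
(p₁, q₁, r₁) = (1.5, -2, -1) − 0.05·(6, 0.5, -4) = (1.2, -2.025, -0.8)
(p₂, q₂, r₂) = (1.2, -2.025, -0.8) − 0.05·(3.525, -0.45, -3.2) = (1.02375, -2.0025, -0.64)
q = -2.0025

-2.0025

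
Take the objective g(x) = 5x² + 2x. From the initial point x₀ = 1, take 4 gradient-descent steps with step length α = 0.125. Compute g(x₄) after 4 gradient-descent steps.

-0.19989013671875

g′(x) = 10x + 2
Step 1: g′(1) = 12; x₁ = 1 − 0.125·12 = -0.5
Step 2: g′(-0.5) = -3; x₂ = -0.5 − 0.125·(-3) = -0.125
Step 3: g′(-0.125) = 0.75; x₃ = -0.125 − 0.125·0.75 = -0.21875
Step 4: g′(-0.21875) = -0.1875; x₄ = -0.21875 − 0.125·(-0.1875) = -0.1953125
g(-0.1953125) = -0.19989013671875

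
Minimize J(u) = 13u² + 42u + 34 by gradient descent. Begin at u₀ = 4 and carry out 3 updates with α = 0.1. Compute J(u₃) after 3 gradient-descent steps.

6877.444928

J′(u) = 26u + 42
Step 1: J′(4) = 146; u₁ = 4 − 0.1·146 = -10.6
Step 2: J′(-10.6) = -233.6; u₂ = -10.6 − 0.1·(-233.6) = 12.76
Step 3: J′(12.76) = 373.76; u₃ = 12.76 − 0.1·373.76 = -24.616
J(-24.616) = 6877.444928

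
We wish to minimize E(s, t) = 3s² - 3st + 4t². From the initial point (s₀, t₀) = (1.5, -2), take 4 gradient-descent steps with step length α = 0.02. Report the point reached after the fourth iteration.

∇E = (6s - 3t, -3s + 8t)
(s₁, t₁) = (1.5, -2) − 0.02·(15, -20.5) = (1.2, -1.59)
(s₂, t₂) = (1.2, -1.59) − 0.02·(11.97, -16.32) = (0.9606, -1.2636)
(s₃, t₃) = (0.9606, -1.2636) − 0.02·(9.5544, -12.9906) = (0.769512, -1.003788)
(s₄, t₄) = (0.769512, -1.003788) − 0.02·(7.628436, -10.33884) = (0.61694328, -0.7970112)

(0.61694328, -0.7970112)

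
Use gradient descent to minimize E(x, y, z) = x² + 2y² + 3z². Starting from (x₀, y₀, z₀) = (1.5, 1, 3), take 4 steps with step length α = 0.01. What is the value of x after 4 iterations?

∇E = (2x, 4y, 6z)
(x₁, y₁, z₁) = (1.5, 1, 3) − 0.01·(3, 4, 18) = (1.47, 0.96, 2.82)
(x₂, y₂, z₂) = (1.47, 0.96, 2.82) − 0.01·(2.94, 3.84, 16.92) = (1.4406, 0.9216, 2.6508)
(x₃, y₃, z₃) = (1.4406, 0.9216, 2.6508) − 0.01·(2.8812, 3.6864, 15.9048) = (1.411788, 0.884736, 2.491752)
(x₄, y₄, z₄) = (1.411788, 0.884736, 2.491752) − 0.01·(2.823576, 3.538944, 14.950512) = (1.38355224, 0.84934656, 2.34224688)
x = 1.38355224

1.38355224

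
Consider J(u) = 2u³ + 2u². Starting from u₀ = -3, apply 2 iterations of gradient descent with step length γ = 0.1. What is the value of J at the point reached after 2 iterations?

J′(u) = 6u² + 4u
u₁ = -3 − 0.1·42 = -7.2
u₂ = -7.2 − 0.1·282.24 = -35.424
J(-35.424) = -86394.585858048

-86394.585858048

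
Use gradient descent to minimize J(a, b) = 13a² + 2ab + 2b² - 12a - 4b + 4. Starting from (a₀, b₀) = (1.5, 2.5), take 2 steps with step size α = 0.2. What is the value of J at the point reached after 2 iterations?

6567.25

∇J = (26a + 2b - 12, 2a + 4b - 4)
(a₁, b₁) = (1.5, 2.5) − 0.2·(32, 9) = (-4.9, 0.7)
(a₂, b₂) = (-4.9, 0.7) − 0.2·(-138, -11) = (22.7, 2.9)
J(22.7, 2.9) = 6567.25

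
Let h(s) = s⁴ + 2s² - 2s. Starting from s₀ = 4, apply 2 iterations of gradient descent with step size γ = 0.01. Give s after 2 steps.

1.18012

h′(s) = 4s³ + 4s - 2
Step 1: h′(4) = 270; s₁ = 4 − 0.01·270 = 1.3
Step 2: h′(1.3) = 11.988; s₂ = 1.3 − 0.01·11.988 = 1.18012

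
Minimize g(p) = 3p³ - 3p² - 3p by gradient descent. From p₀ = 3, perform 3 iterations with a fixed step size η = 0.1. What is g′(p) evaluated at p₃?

239343.949824

g′(p) = 9p² - 6p - 3
Step 1: g′(3) = 60; p₁ = 3 − 0.1·60 = -3
Step 2: g′(-3) = 96; p₂ = -3 − 0.1·96 = -12.6
Step 3: g′(-12.6) = 1501.44; p₃ = -12.6 − 0.1·1501.44 = -162.744
g′(p) at (-162.744) = 239343.949824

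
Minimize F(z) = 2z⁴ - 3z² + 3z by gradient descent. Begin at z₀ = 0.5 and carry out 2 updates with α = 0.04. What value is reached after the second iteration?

F′(z) = 8z³ - 6z + 3
Step 1: F′(0.5) = 1; z₁ = 0.5 − 0.04·1 = 0.46
Step 2: F′(0.46) = 1.018688; z₂ = 0.46 − 0.04·1.018688 = 0.41925248

0.41925248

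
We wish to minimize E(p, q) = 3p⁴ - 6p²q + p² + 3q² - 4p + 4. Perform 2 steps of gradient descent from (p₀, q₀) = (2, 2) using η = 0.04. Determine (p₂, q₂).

∇E = (12p³ - 12pq + 2p - 4, -6p² + 6q)
Step 1: at (2, 2), ∇E = (48, -12) → (2, 2) − 0.04·(48, -12) = (0.08, 2.48)
Step 2: at (0.08, 2.48), ∇E = (-6.214656, 14.8416) → (0.08, 2.48) − 0.04·(-6.214656, 14.8416) = (0.32858624, 1.886336)

(0.32858624, 1.886336)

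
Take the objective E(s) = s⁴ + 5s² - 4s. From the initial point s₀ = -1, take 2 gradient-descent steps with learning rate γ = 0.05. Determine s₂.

E′(s) = 4s³ + 10s - 4
Step 1: E′(-1) = -18; s₁ = -1 − 0.05·(-18) = -0.1
Step 2: E′(-0.1) = -5.004; s₂ = -0.1 − 0.05·(-5.004) = 0.1502

0.1502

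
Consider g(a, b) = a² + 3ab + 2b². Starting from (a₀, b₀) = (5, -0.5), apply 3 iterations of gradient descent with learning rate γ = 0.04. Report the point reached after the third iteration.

(4.226752, -1.718592)

∇g = (2a + 3b, 3a + 4b)
(a₁, b₁) = (5, -0.5) − 0.04·(8.5, 13) = (4.66, -1.02)
(a₂, b₂) = (4.66, -1.02) − 0.04·(6.26, 9.9) = (4.4096, -1.416)
(a₃, b₃) = (4.4096, -1.416) − 0.04·(4.5712, 7.5648) = (4.226752, -1.718592)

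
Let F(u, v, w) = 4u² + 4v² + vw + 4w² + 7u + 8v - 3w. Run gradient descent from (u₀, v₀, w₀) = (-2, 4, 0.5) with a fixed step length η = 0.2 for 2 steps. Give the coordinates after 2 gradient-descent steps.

(-1.28, 0.96, 1.72)

∇F = (8u + 7, 8v + w + 8, v + 8w - 3)
(u₁, v₁, w₁) = (-2, 4, 0.5) − 0.2·(-9, 40.5, 5) = (-0.2, -4.1, -0.5)
(u₂, v₂, w₂) = (-0.2, -4.1, -0.5) − 0.2·(5.4, -25.3, -11.1) = (-1.28, 0.96, 1.72)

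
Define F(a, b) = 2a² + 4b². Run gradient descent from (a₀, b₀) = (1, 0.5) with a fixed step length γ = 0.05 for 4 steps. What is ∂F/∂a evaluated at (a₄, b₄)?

∇F = (4a, 8b)
Step 1: at (1, 0.5), ∇F = (4, 4) → (1, 0.5) − 0.05·(4, 4) = (0.8, 0.3)
Step 2: at (0.8, 0.3), ∇F = (3.2, 2.4) → (0.8, 0.3) − 0.05·(3.2, 2.4) = (0.64, 0.18)
Step 3: at (0.64, 0.18), ∇F = (2.56, 1.44) → (0.64, 0.18) − 0.05·(2.56, 1.44) = (0.512, 0.108)
Step 4: at (0.512, 0.108), ∇F = (2.048, 0.864) → (0.512, 0.108) − 0.05·(2.048, 0.864) = (0.4096, 0.0648)
∂F/∂a at (0.4096, 0.0648) = 1.6384

1.6384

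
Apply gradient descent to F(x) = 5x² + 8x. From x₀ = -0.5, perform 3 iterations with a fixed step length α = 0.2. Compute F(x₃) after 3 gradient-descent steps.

F′(x) = 10x + 8
x₁ = -0.5 − 0.2·3 = -1.1
x₂ = -1.1 − 0.2·(-3) = -0.5
x₃ = -0.5 − 0.2·3 = -1.1
F(-1.1) = -2.75

-2.75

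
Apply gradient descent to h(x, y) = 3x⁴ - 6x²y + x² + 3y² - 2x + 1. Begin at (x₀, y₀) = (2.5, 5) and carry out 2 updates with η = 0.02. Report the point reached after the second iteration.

(2.59280584, 4.874732)

∇h = (12x³ - 12xy + 2x - 2, -6x² + 6y)
(x₁, y₁) = (2.5, 5) − 0.02·(40.5, -7.5) = (1.69, 5.15)
(x₂, y₂) = (1.69, 5.15) − 0.02·(-45.140292, 13.7634) = (2.59280584, 4.874732)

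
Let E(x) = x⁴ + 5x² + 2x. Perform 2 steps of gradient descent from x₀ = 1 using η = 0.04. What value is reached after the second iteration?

E′(x) = 4x³ + 10x + 2
x₁ = 1 − 0.04·16 = 0.36
x₂ = 0.36 − 0.04·5.786624 = 0.12853504

0.12853504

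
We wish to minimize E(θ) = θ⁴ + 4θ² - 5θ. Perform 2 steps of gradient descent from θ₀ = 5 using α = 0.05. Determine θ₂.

2045.021875

E′(θ) = 4θ³ + 8θ - 5
Step 1: E′(5) = 535; θ₁ = 5 − 0.05·535 = -21.75
Step 2: E′(-21.75) = -41335.4375; θ₂ = -21.75 − 0.05·(-41335.4375) = 2045.021875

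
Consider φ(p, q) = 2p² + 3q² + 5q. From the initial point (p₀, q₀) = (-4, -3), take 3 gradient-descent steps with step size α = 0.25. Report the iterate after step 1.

(0, 0.25)

∇φ = (4p, 6q + 5)
Step 1: at (-4, -3), ∇φ = (-16, -13) → (-4, -3) − 0.25·(-16, -13) = (0, 0.25)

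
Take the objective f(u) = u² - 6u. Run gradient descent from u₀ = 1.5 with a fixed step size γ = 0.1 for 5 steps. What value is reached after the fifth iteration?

f′(u) = 2u - 6
Step 1: f′(1.5) = -3; u₁ = 1.5 − 0.1·(-3) = 1.8
Step 2: f′(1.8) = -2.4; u₂ = 1.8 − 0.1·(-2.4) = 2.04
Step 3: f′(2.04) = -1.92; u₃ = 2.04 − 0.1·(-1.92) = 2.232
Step 4: f′(2.232) = -1.536; u₄ = 2.232 − 0.1·(-1.536) = 2.3856
Step 5: f′(2.3856) = -1.2288; u₅ = 2.3856 − 0.1·(-1.2288) = 2.50848

2.50848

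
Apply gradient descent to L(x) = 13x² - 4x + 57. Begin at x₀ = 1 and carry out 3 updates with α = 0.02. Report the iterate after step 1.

L′(x) = 26x - 4
x₁ = 1 − 0.02·22 = 0.56

0.56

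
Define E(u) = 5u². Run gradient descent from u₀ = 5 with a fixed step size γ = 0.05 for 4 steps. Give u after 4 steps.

E′(u) = 10u
Step 1: E′(5) = 50; u₁ = 5 − 0.05·50 = 2.5
Step 2: E′(2.5) = 25; u₂ = 2.5 − 0.05·25 = 1.25
Step 3: E′(1.25) = 12.5; u₃ = 1.25 − 0.05·12.5 = 0.625
Step 4: E′(0.625) = 6.25; u₄ = 0.625 − 0.05·6.25 = 0.3125

0.3125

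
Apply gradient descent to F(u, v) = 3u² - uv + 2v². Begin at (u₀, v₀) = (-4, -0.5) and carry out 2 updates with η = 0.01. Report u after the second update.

-3.5443

∇F = (6u - v, -u + 4v)
Step 1: at (-4, -0.5), ∇F = (-23.5, 2) → (-4, -0.5) − 0.01·(-23.5, 2) = (-3.765, -0.52)
Step 2: at (-3.765, -0.52), ∇F = (-22.07, 1.685) → (-3.765, -0.52) − 0.01·(-22.07, 1.685) = (-3.5443, -0.53685)
u = -3.5443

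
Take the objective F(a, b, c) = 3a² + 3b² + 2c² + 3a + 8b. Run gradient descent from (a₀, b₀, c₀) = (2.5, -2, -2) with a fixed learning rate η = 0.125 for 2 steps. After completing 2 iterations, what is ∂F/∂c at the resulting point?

∇F = (6a + 3, 6b + 8, 4c)
(a₁, b₁, c₁) = (2.5, -2, -2) − 0.125·(18, -4, -8) = (0.25, -1.5, -1)
(a₂, b₂, c₂) = (0.25, -1.5, -1) − 0.125·(4.5, -1, -4) = (-0.3125, -1.375, -0.5)
∂F/∂c at (-0.3125, -1.375, -0.5) = -2

-2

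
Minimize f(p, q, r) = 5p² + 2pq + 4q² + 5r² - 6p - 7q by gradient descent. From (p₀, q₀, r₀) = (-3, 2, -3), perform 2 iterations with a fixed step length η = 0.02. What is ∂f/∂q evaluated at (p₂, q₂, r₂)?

4.2208

∇f = (10p + 2q - 6, 2p + 8q - 7, 10r)
Step 1: at (-3, 2, -3), ∇f = (-32, 3, -30) → (-3, 2, -3) − 0.02·(-32, 3, -30) = (-2.36, 1.94, -2.4)
Step 2: at (-2.36, 1.94, -2.4), ∇f = (-25.72, 3.8, -24) → (-2.36, 1.94, -2.4) − 0.02·(-25.72, 3.8, -24) = (-1.8456, 1.864, -1.92)
∂f/∂q at (-1.8456, 1.864, -1.92) = 4.2208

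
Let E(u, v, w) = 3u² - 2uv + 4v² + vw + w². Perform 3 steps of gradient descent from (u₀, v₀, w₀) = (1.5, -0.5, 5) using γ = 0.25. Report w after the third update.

∇E = (6u - 2v, -2u + 8v + w, v + 2w)
Step 1: at (1.5, -0.5, 5), ∇E = (10, -2, 9.5) → (1.5, -0.5, 5) − 0.25·(10, -2, 9.5) = (-1, 0, 2.625)
Step 2: at (-1, 0, 2.625), ∇E = (-6, 4.625, 5.25) → (-1, 0, 2.625) − 0.25·(-6, 4.625, 5.25) = (0.5, -1.15625, 1.3125)
Step 3: at (0.5, -1.15625, 1.3125), ∇E = (5.3125, -8.9375, 1.46875) → (0.5, -1.15625, 1.3125) − 0.25·(5.3125, -8.9375, 1.46875) = (-0.828125, 1.078125, 0.9453125)
w = 0.9453125

0.9453125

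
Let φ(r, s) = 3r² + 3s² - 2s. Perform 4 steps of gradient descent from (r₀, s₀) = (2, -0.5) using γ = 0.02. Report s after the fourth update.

∇φ = (6r, 6s - 2)
(r₁, s₁) = (2, -0.5) − 0.02·(12, -5) = (1.76, -0.4)
(r₂, s₂) = (1.76, -0.4) − 0.02·(10.56, -4.4) = (1.5488, -0.312)
(r₃, s₃) = (1.5488, -0.312) − 0.02·(9.2928, -3.872) = (1.362944, -0.23456)
(r₄, s₄) = (1.362944, -0.23456) − 0.02·(8.177664, -3.40736) = (1.19939072, -0.1664128)
s = -0.1664128

-0.1664128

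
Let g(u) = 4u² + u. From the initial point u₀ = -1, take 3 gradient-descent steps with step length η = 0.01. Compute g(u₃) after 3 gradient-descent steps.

g′(u) = 8u + 1
u₁ = -1 − 0.01·(-7) = -0.93
u₂ = -0.93 − 0.01·(-6.44) = -0.8656
u₃ = -0.8656 − 0.01·(-5.9248) = -0.806352
g(-0.806352) = 1.794462191616

1.794462191616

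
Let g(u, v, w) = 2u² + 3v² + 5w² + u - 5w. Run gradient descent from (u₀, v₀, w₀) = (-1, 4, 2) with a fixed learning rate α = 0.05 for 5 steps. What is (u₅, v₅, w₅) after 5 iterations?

∇g = (4u + 1, 6v, 10w - 5)
Step 1: at (-1, 4, 2), ∇g = (-3, 24, 15) → (-1, 4, 2) − 0.05·(-3, 24, 15) = (-0.85, 2.8, 1.25)
Step 2: at (-0.85, 2.8, 1.25), ∇g = (-2.4, 16.8, 7.5) → (-0.85, 2.8, 1.25) − 0.05·(-2.4, 16.8, 7.5) = (-0.73, 1.96, 0.875)
Step 3: at (-0.73, 1.96, 0.875), ∇g = (-1.92, 11.76, 3.75) → (-0.73, 1.96, 0.875) − 0.05·(-1.92, 11.76, 3.75) = (-0.634, 1.372, 0.6875)
Step 4: at (-0.634, 1.372, 0.6875), ∇g = (-1.536, 8.232, 1.875) → (-0.634, 1.372, 0.6875) − 0.05·(-1.536, 8.232, 1.875) = (-0.5572, 0.9604, 0.59375)
Step 5: at (-0.5572, 0.9604, 0.59375), ∇g = (-1.2288, 5.7624, 0.9375) → (-0.5572, 0.9604, 0.59375) − 0.05·(-1.2288, 5.7624, 0.9375) = (-0.49576, 0.67228, 0.546875)

(-0.49576, 0.67228, 0.546875)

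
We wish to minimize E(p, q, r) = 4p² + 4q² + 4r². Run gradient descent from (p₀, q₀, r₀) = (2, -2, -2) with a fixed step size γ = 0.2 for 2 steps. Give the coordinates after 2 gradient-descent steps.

(0.72, -0.72, -0.72)

∇E = (8p, 8q, 8r)
Step 1: at (2, -2, -2), ∇E = (16, -16, -16) → (2, -2, -2) − 0.2·(16, -16, -16) = (-1.2, 1.2, 1.2)
Step 2: at (-1.2, 1.2, 1.2), ∇E = (-9.6, 9.6, 9.6) → (-1.2, 1.2, 1.2) − 0.2·(-9.6, 9.6, 9.6) = (0.72, -0.72, -0.72)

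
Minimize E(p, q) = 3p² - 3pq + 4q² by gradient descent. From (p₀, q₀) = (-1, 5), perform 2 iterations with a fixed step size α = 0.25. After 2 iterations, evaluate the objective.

∇E = (6p - 3q, -3p + 8q)
(p₁, q₁) = (-1, 5) − 0.25·(-21, 43) = (4.25, -5.75)
(p₂, q₂) = (4.25, -5.75) − 0.25·(42.75, -58.75) = (-6.4375, 8.9375)
E(-6.4375, 8.9375) = 616.4453125

616.4453125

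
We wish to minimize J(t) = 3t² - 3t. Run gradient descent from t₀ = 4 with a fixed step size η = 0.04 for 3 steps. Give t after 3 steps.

2.036416

J′(t) = 6t - 3
Step 1: J′(4) = 21; t₁ = 4 − 0.04·21 = 3.16
Step 2: J′(3.16) = 15.96; t₂ = 3.16 − 0.04·15.96 = 2.5216
Step 3: J′(2.5216) = 12.1296; t₃ = 2.5216 − 0.04·12.1296 = 2.036416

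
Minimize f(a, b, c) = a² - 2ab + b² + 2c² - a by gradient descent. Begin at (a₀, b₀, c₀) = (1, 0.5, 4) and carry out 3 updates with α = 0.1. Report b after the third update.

0.748

∇f = (2a - 2b - 1, -2a + 2b, 4c)
Step 1: at (1, 0.5, 4), ∇f = (0, -1, 16) → (1, 0.5, 4) − 0.1·(0, -1, 16) = (1, 0.6, 2.4)
Step 2: at (1, 0.6, 2.4), ∇f = (-0.2, -0.8, 9.6) → (1, 0.6, 2.4) − 0.1·(-0.2, -0.8, 9.6) = (1.02, 0.68, 1.44)
Step 3: at (1.02, 0.68, 1.44), ∇f = (-0.32, -0.68, 5.76) → (1.02, 0.68, 1.44) − 0.1·(-0.32, -0.68, 5.76) = (1.052, 0.748, 0.864)
b = 0.748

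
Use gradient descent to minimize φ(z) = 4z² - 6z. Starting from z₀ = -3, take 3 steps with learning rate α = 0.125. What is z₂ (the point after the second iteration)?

0.75

φ′(z) = 8z - 6
Step 1: φ′(-3) = -30; z₁ = -3 − 0.125·(-30) = 0.75
Step 2: φ′(0.75) = 0; z₂ = 0.75 − 0.125·0 = 0.75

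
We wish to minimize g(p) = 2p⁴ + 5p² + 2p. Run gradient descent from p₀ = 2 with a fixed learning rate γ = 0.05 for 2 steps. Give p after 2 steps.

3.6168

g′(p) = 8p³ + 10p + 2
Step 1: g′(2) = 86; p₁ = 2 − 0.05·86 = -2.3
Step 2: g′(-2.3) = -118.336; p₂ = -2.3 − 0.05·(-118.336) = 3.6168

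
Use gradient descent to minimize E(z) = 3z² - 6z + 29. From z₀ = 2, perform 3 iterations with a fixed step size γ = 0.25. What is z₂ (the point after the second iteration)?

E′(z) = 6z - 6
Step 1: E′(2) = 6; z₁ = 2 − 0.25·6 = 0.5
Step 2: E′(0.5) = -3; z₂ = 0.5 − 0.25·(-3) = 1.25

1.25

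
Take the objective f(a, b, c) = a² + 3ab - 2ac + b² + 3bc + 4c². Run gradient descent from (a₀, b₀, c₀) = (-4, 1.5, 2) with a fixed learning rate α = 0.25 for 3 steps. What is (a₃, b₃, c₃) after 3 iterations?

(-6.390625, 5.484375, -9.953125)

∇f = (2a + 3b - 2c, 3a + 2b + 3c, -2a + 3b + 8c)
(a₁, b₁, c₁) = (-4, 1.5, 2) − 0.25·(-7.5, -3, 28.5) = (-2.125, 2.25, -5.125)
(a₂, b₂, c₂) = (-2.125, 2.25, -5.125) − 0.25·(12.75, -17.25, -30) = (-5.3125, 6.5625, 2.375)
(a₃, b₃, c₃) = (-5.3125, 6.5625, 2.375) − 0.25·(4.3125, 4.3125, 49.3125) = (-6.390625, 5.484375, -9.953125)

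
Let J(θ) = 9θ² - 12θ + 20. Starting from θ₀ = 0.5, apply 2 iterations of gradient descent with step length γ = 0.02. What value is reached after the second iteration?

0.5984

J′(θ) = 18θ - 12
θ₁ = 0.5 − 0.02·(-3) = 0.56
θ₂ = 0.56 − 0.02·(-1.92) = 0.5984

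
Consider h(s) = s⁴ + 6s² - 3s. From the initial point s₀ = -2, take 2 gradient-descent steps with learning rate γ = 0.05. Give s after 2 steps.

h′(s) = 4s³ + 12s - 3
s₁ = -2 − 0.05·(-59) = 0.95
s₂ = 0.95 − 0.05·11.8295 = 0.358525

0.358525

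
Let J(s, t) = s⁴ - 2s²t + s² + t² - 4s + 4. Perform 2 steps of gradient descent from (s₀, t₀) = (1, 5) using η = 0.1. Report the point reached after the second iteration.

(-1.4368, 4.928)

∇J = (4s³ - 4st + 2s - 4, -2s² + 2t)
(s₁, t₁) = (1, 5) − 0.1·(-18, 8) = (2.8, 4.2)
(s₂, t₂) = (2.8, 4.2) − 0.1·(42.368, -7.28) = (-1.4368, 4.928)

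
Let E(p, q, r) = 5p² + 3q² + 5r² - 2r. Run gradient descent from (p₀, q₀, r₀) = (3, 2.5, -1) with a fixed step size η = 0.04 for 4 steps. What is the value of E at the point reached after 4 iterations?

2.76369977847808

∇E = (10p, 6q, 10r - 2)
(p₁, q₁, r₁) = (3, 2.5, -1) − 0.04·(30, 15, -12) = (1.8, 1.9, -0.52)
(p₂, q₂, r₂) = (1.8, 1.9, -0.52) − 0.04·(18, 11.4, -7.2) = (1.08, 1.444, -0.232)
(p₃, q₃, r₃) = (1.08, 1.444, -0.232) − 0.04·(10.8, 8.664, -4.32) = (0.648, 1.09744, -0.0592)
(p₄, q₄, r₄) = (0.648, 1.09744, -0.0592) − 0.04·(6.48, 6.58464, -2.592) = (0.3888, 0.8340544, 0.04448)
E(0.3888, 0.8340544, 0.04448) = 2.76369977847808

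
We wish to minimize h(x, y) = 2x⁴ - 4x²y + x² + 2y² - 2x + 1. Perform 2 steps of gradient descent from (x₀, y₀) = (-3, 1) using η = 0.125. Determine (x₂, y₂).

(-10521.25, 244.5)

∇h = (8x³ - 8xy + 2x - 2, -4x² + 4y)
Step 1: at (-3, 1), ∇h = (-200, -32) → (-3, 1) − 0.125·(-200, -32) = (22, 5)
Step 2: at (22, 5), ∇h = (84346, -1916) → (22, 5) − 0.125·(84346, -1916) = (-10521.25, 244.5)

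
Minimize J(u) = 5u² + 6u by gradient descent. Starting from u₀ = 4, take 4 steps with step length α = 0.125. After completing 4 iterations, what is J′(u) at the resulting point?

0.1796875

J′(u) = 10u + 6
u₁ = 4 − 0.125·46 = -1.75
u₂ = -1.75 − 0.125·(-11.5) = -0.3125
u₃ = -0.3125 − 0.125·2.875 = -0.671875
u₄ = -0.671875 − 0.125·(-0.71875) = -0.58203125
J′(u) at (-0.58203125) = 0.1796875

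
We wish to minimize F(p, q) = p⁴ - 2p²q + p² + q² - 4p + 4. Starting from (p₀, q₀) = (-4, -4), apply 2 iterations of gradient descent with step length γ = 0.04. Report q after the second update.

∇F = (4p³ - 4pq + 2p - 4, -2p² + 2q)
(p₁, q₁) = (-4, -4) − 0.04·(-332, -40) = (9.28, -2.4)
(p₂, q₂) = (9.28, -2.4) − 0.04·(3300.363008, -177.0368) = (-122.73452032, 4.681472)
q = 4.681472

4.681472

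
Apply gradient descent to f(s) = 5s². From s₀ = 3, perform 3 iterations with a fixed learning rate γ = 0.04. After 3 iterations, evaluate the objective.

f′(s) = 10s
Step 1: f′(3) = 30; s₁ = 3 − 0.04·30 = 1.8
Step 2: f′(1.8) = 18; s₂ = 1.8 − 0.04·18 = 1.08
Step 3: f′(1.08) = 10.8; s₃ = 1.08 − 0.04·10.8 = 0.648
f(0.648) = 2.09952

2.09952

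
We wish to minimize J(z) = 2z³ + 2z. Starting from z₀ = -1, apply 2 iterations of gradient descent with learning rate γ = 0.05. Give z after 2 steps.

-2.088

J′(z) = 6z² + 2
Step 1: J′(-1) = 8; z₁ = -1 − 0.05·8 = -1.4
Step 2: J′(-1.4) = 13.76; z₂ = -1.4 − 0.05·13.76 = -2.088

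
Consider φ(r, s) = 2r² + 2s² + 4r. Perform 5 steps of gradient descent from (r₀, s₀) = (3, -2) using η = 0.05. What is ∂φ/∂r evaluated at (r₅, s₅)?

∇φ = (4r + 4, 4s)
Step 1: at (3, -2), ∇φ = (16, -8) → (3, -2) − 0.05·(16, -8) = (2.2, -1.6)
Step 2: at (2.2, -1.6), ∇φ = (12.8, -6.4) → (2.2, -1.6) − 0.05·(12.8, -6.4) = (1.56, -1.28)
Step 3: at (1.56, -1.28), ∇φ = (10.24, -5.12) → (1.56, -1.28) − 0.05·(10.24, -5.12) = (1.048, -1.024)
Step 4: at (1.048, -1.024), ∇φ = (8.192, -4.096) → (1.048, -1.024) − 0.05·(8.192, -4.096) = (0.6384, -0.8192)
Step 5: at (0.6384, -0.8192), ∇φ = (6.5536, -3.2768) → (0.6384, -0.8192) − 0.05·(6.5536, -3.2768) = (0.31072, -0.65536)
∂φ/∂r at (0.31072, -0.65536) = 5.24288

5.24288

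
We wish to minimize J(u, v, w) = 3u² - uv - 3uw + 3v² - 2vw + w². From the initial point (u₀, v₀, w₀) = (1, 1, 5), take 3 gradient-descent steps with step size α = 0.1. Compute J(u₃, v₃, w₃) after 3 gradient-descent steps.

∇J = (6u - v - 3w, -u + 6v - 2w, -3u - 2v + 2w)
Step 1: at (1, 1, 5), ∇J = (-10, -5, 5) → (1, 1, 5) − 0.1·(-10, -5, 5) = (2, 1.5, 4.5)
Step 2: at (2, 1.5, 4.5), ∇J = (-3, -2, 0) → (2, 1.5, 4.5) − 0.1·(-3, -2, 0) = (2.3, 1.7, 4.5)
Step 3: at (2.3, 1.7, 4.5), ∇J = (-1.4, -1.1, -1.3) → (2.3, 1.7, 4.5) − 0.1·(-1.4, -1.1, -1.3) = (2.44, 1.81, 4.63)
J(2.44, 1.81, 4.63) = -5.9426

-5.9426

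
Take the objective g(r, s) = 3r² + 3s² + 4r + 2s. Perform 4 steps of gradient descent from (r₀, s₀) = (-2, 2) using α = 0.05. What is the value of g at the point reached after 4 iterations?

∇g = (6r + 4, 6s + 2)
(r₁, s₁) = (-2, 2) − 0.05·(-8, 14) = (-1.6, 1.3)
(r₂, s₂) = (-1.6, 1.3) − 0.05·(-5.6, 9.8) = (-1.32, 0.81)
(r₃, s₃) = (-1.32, 0.81) − 0.05·(-3.92, 6.86) = (-1.124, 0.467)
(r₄, s₄) = (-1.124, 0.467) − 0.05·(-2.744, 4.802) = (-0.9868, 0.2269)
g(-0.9868, 0.2269) = -0.41762645

-0.41762645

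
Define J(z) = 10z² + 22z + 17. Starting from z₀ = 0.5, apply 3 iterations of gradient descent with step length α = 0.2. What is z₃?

J′(z) = 20z + 22
z₁ = 0.5 − 0.2·32 = -5.9
z₂ = -5.9 − 0.2·(-96) = 13.3
z₃ = 13.3 − 0.2·288 = -44.3

-44.3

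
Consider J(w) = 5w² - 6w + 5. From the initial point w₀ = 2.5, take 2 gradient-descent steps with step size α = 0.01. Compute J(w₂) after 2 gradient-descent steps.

15.042605

J′(w) = 10w - 6
Step 1: J′(2.5) = 19; w₁ = 2.5 − 0.01·19 = 2.31
Step 2: J′(2.31) = 17.1; w₂ = 2.31 − 0.01·17.1 = 2.139
J(2.139) = 15.042605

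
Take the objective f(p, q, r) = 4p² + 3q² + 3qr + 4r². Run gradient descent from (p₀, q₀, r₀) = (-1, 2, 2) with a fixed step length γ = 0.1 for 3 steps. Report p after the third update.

∇f = (8p, 6q + 3r, 3q + 8r)
(p₁, q₁, r₁) = (-1, 2, 2) − 0.1·(-8, 18, 22) = (-0.2, 0.2, -0.2)
(p₂, q₂, r₂) = (-0.2, 0.2, -0.2) − 0.1·(-1.6, 0.6, -1) = (-0.04, 0.14, -0.1)
(p₃, q₃, r₃) = (-0.04, 0.14, -0.1) − 0.1·(-0.32, 0.54, -0.38) = (-0.008, 0.086, -0.062)
p = -0.008

-0.008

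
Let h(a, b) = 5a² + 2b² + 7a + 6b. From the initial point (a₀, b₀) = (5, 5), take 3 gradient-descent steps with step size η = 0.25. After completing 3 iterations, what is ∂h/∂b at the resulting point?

∇h = (10a + 7, 4b + 6)
Step 1: at (5, 5), ∇h = (57, 26) → (5, 5) − 0.25·(57, 26) = (-9.25, -1.5)
Step 2: at (-9.25, -1.5), ∇h = (-85.5, 0) → (-9.25, -1.5) − 0.25·(-85.5, 0) = (12.125, -1.5)
Step 3: at (12.125, -1.5), ∇h = (128.25, 0) → (12.125, -1.5) − 0.25·(128.25, 0) = (-19.9375, -1.5)
∂h/∂b at (-19.9375, -1.5) = 0

0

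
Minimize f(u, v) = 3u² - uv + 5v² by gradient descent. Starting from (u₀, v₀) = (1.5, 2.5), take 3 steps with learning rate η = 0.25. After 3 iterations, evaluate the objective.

∇f = (6u - v, -u + 10v)
Step 1: at (1.5, 2.5), ∇f = (6.5, 23.5) → (1.5, 2.5) − 0.25·(6.5, 23.5) = (-0.125, -3.375)
Step 2: at (-0.125, -3.375), ∇f = (2.625, -33.625) → (-0.125, -3.375) − 0.25·(2.625, -33.625) = (-0.78125, 5.03125)
Step 3: at (-0.78125, 5.03125), ∇f = (-9.71875, 51.09375) → (-0.78125, 5.03125) − 0.25·(-9.71875, 51.09375) = (1.6484375, -7.7421875)
f(1.6484375, -7.7421875) = 320.62188720703125

320.62188720703125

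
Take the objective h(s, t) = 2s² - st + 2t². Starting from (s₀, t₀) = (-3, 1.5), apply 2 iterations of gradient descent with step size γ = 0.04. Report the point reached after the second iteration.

∇h = (4s - t, -s + 4t)
(s₁, t₁) = (-3, 1.5) − 0.04·(-13.5, 9) = (-2.46, 1.14)
(s₂, t₂) = (-2.46, 1.14) − 0.04·(-10.98, 7.02) = (-2.0208, 0.8592)

(-2.0208, 0.8592)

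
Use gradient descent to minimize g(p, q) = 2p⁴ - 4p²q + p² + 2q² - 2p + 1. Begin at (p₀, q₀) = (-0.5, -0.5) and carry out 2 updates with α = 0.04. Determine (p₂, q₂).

(-0.12195968, -0.308384)

∇g = (8p³ - 8pq + 2p - 2, -4p² + 4q)
Step 1: at (-0.5, -0.5), ∇g = (-6, -3) → (-0.5, -0.5) − 0.04·(-6, -3) = (-0.26, -0.38)
Step 2: at (-0.26, -0.38), ∇g = (-3.451008, -1.7904) → (-0.26, -0.38) − 0.04·(-3.451008, -1.7904) = (-0.12195968, -0.308384)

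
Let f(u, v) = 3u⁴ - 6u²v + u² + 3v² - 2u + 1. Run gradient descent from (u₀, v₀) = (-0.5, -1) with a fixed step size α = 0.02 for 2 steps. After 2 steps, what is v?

-0.737908

∇f = (12u³ - 12uv + 2u - 2, -6u² + 6v)
Step 1: at (-0.5, -1), ∇f = (-10.5, -7.5) → (-0.5, -1) − 0.02·(-10.5, -7.5) = (-0.29, -0.85)
Step 2: at (-0.29, -0.85), ∇f = (-5.830668, -5.6046) → (-0.29, -0.85) − 0.02·(-5.830668, -5.6046) = (-0.17338664, -0.737908)
v = -0.737908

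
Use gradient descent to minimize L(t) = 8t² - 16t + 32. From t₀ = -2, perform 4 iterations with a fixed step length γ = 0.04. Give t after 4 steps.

L′(t) = 16t - 16
t₁ = -2 − 0.04·(-48) = -0.08
t₂ = -0.08 − 0.04·(-17.28) = 0.6112
t₃ = 0.6112 − 0.04·(-6.2208) = 0.860032
t₄ = 0.860032 − 0.04·(-2.239488) = 0.94961152

0.94961152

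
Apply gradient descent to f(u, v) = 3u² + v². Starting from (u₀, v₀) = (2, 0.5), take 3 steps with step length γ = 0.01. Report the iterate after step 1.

∇f = (6u, 2v)
Step 1: at (2, 0.5), ∇f = (12, 1) → (2, 0.5) − 0.01·(12, 1) = (1.88, 0.49)

(1.88, 0.49)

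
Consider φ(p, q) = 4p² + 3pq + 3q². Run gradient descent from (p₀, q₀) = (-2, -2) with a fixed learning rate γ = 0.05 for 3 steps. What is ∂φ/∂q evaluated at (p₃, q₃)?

-2.71875

∇φ = (8p + 3q, 3p + 6q)
Step 1: at (-2, -2), ∇φ = (-22, -18) → (-2, -2) − 0.05·(-22, -18) = (-0.9, -1.1)
Step 2: at (-0.9, -1.1), ∇φ = (-10.5, -9.3) → (-0.9, -1.1) − 0.05·(-10.5, -9.3) = (-0.375, -0.635)
Step 3: at (-0.375, -0.635), ∇φ = (-4.905, -4.935) → (-0.375, -0.635) − 0.05·(-4.905, -4.935) = (-0.12975, -0.38825)
∂φ/∂q at (-0.12975, -0.38825) = -2.71875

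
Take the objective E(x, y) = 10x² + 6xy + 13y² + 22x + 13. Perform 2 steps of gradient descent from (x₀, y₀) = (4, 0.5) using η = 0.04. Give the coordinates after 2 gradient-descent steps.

∇E = (20x + 6y + 22, 6x + 26y)
(x₁, y₁) = (4, 0.5) − 0.04·(105, 37) = (-0.2, -0.98)
(x₂, y₂) = (-0.2, -0.98) − 0.04·(12.12, -26.68) = (-0.6848, 0.0872)

(-0.6848, 0.0872)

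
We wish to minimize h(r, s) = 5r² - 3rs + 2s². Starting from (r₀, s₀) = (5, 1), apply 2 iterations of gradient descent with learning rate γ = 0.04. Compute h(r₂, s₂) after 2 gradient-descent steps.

∇h = (10r - 3s, -3r + 4s)
(r₁, s₁) = (5, 1) − 0.04·(47, -11) = (3.12, 1.44)
(r₂, s₂) = (3.12, 1.44) − 0.04·(26.88, -3.6) = (2.0448, 1.584)
h(2.0448, 1.584) = 16.2072576

16.2072576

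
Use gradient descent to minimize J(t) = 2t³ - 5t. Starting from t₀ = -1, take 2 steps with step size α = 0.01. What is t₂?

-1.021206

J′(t) = 6t² - 5
Step 1: J′(-1) = 1; t₁ = -1 − 0.01·1 = -1.01
Step 2: J′(-1.01) = 1.1206; t₂ = -1.01 − 0.01·1.1206 = -1.021206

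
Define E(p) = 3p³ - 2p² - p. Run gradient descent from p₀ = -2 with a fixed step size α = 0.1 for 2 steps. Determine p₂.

-44.441

E′(p) = 9p² - 4p - 1
p₁ = -2 − 0.1·43 = -6.3
p₂ = -6.3 − 0.1·381.41 = -44.441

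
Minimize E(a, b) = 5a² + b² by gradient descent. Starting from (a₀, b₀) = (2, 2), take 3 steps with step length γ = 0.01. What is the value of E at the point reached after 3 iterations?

14.172189523456

∇E = (10a, 2b)
Step 1: at (2, 2), ∇E = (20, 4) → (2, 2) − 0.01·(20, 4) = (1.8, 1.96)
Step 2: at (1.8, 1.96), ∇E = (18, 3.92) → (1.8, 1.96) − 0.01·(18, 3.92) = (1.62, 1.9208)
Step 3: at (1.62, 1.9208), ∇E = (16.2, 3.8416) → (1.62, 1.9208) − 0.01·(16.2, 3.8416) = (1.458, 1.882384)
E(1.458, 1.882384) = 14.172189523456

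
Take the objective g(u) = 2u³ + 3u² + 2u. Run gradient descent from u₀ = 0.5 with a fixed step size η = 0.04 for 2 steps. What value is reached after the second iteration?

0.088576

g′(u) = 6u² + 6u + 2
u₁ = 0.5 − 0.04·6.5 = 0.24
u₂ = 0.24 − 0.04·3.7856 = 0.088576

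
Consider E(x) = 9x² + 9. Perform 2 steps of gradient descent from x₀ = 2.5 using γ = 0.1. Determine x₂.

1.6

E′(x) = 18x
Step 1: E′(2.5) = 45; x₁ = 2.5 − 0.1·45 = -2
Step 2: E′(-2) = -36; x₂ = -2 − 0.1·(-36) = 1.6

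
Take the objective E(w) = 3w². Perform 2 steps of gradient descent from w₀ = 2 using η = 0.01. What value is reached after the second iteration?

1.7672

E′(w) = 6w
Step 1: E′(2) = 12; w₁ = 2 − 0.01·12 = 1.88
Step 2: E′(1.88) = 11.28; w₂ = 1.88 − 0.01·11.28 = 1.7672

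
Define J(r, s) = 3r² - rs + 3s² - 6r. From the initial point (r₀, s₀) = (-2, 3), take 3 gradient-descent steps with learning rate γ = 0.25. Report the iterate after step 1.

(3.25, -2)

∇J = (6r - s - 6, -r + 6s)
Step 1: at (-2, 3), ∇J = (-21, 20) → (-2, 3) − 0.25·(-21, 20) = (3.25, -2)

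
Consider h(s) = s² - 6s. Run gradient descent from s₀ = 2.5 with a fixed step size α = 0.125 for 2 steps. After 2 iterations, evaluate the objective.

h′(s) = 2s - 6
Step 1: h′(2.5) = -1; s₁ = 2.5 − 0.125·(-1) = 2.625
Step 2: h′(2.625) = -0.75; s₂ = 2.625 − 0.125·(-0.75) = 2.71875
h(2.71875) = -8.9208984375

-8.9208984375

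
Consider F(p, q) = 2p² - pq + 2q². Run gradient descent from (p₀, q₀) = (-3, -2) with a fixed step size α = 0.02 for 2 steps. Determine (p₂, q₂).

∇F = (4p - q, -p + 4q)
(p₁, q₁) = (-3, -2) − 0.02·(-10, -5) = (-2.8, -1.9)
(p₂, q₂) = (-2.8, -1.9) − 0.02·(-9.3, -4.8) = (-2.614, -1.804)

(-2.614, -1.804)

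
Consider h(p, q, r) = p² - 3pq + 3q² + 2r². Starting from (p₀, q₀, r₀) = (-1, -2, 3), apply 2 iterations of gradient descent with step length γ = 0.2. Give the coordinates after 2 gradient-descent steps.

(-1.2, -1.04, 0.12)

∇h = (2p - 3q, -3p + 6q, 4r)
Step 1: at (-1, -2, 3), ∇h = (4, -9, 12) → (-1, -2, 3) − 0.2·(4, -9, 12) = (-1.8, -0.2, 0.6)
Step 2: at (-1.8, -0.2, 0.6), ∇h = (-3, 4.2, 2.4) → (-1.8, -0.2, 0.6) − 0.2·(-3, 4.2, 2.4) = (-1.2, -1.04, 0.12)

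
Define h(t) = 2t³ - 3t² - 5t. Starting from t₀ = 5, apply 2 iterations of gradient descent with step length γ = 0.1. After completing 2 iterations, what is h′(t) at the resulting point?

h′(t) = 6t² - 6t - 5
Step 1: h′(5) = 115; t₁ = 5 − 0.1·115 = -6.5
Step 2: h′(-6.5) = 287.5; t₂ = -6.5 − 0.1·287.5 = -35.25
h′(t) at (-35.25) = 7661.875

7661.875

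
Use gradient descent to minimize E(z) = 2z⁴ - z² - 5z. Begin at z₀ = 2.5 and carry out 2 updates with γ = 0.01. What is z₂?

1.23017

E′(z) = 8z³ - 2z - 5
z₁ = 2.5 − 0.01·115 = 1.35
z₂ = 1.35 − 0.01·11.983 = 1.23017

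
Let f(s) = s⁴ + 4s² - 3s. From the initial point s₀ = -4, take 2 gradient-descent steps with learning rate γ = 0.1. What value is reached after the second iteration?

-6319.9804

f′(s) = 4s³ + 8s - 3
Step 1: f′(-4) = -291; s₁ = -4 − 0.1·(-291) = 25.1
Step 2: f′(25.1) = 63450.804; s₂ = 25.1 − 0.1·63450.804 = -6319.9804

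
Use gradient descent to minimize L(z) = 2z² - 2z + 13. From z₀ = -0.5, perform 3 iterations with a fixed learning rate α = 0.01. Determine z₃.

-0.384736

L′(z) = 4z - 2
z₁ = -0.5 − 0.01·(-4) = -0.46
z₂ = -0.46 − 0.01·(-3.84) = -0.4216
z₃ = -0.4216 − 0.01·(-3.6864) = -0.384736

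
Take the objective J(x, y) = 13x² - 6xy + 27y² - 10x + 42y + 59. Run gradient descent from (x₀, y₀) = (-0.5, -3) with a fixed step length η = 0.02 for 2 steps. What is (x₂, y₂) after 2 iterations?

(-0.0712, -0.8352)

∇J = (26x - 6y - 10, -6x + 54y + 42)
(x₁, y₁) = (-0.5, -3) − 0.02·(-5, -117) = (-0.4, -0.66)
(x₂, y₂) = (-0.4, -0.66) − 0.02·(-16.44, 8.76) = (-0.0712, -0.8352)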